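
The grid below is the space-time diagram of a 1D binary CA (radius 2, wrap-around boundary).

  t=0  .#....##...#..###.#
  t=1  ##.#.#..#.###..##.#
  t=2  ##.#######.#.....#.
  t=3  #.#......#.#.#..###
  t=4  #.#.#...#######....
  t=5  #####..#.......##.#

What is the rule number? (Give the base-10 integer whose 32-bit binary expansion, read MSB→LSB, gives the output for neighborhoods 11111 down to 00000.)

695553596

  ##### -> .   bit 31 = 0  t=2,i=5
  ####. -> .   bit 30 = 0  t=2,i=8
  ###.# -> #   bit 29 = 1  t=0,i=16
  ###.. -> .   bit 28 = 0  t=1,i=12
  ##.## -> #   bit 27 = 1  t=1,i=17
  ##.#. -> .   bit 26 = 0  t=0,i=17
  ##..# -> .   bit 25 = 0  t=1,i=13
  ##... -> #   bit 24 = 1  t=0,i=8
  #.### -> .   bit 23 = 0  t=1,i=10
  #.##. -> #   bit 22 = 1  t=2,i=0
  #.#.# -> #   bit 21 = 1  t=0,i=18
  #.#.. -> #   bit 20 = 1  t=0,i=1
  #..## -> .   bit 19 = 0  t=0,i=13
  #..#. -> #   bit 18 = 1  t=1,i=7
  #...# -> .   bit 17 = 0  t=0,i=9
  #.... -> #   bit 16 = 1  t=0,i=3
  .#### -> .   bit 15 = 0  t=2,i=4
  .###. -> #   bit 14 = 1  t=0,i=15
  .##.# -> .   bit 13 = 0  t=1,i=16
  .##.. -> .   bit 12 = 0  t=0,i=7
  .#.## -> #   bit 11 = 1  t=1,i=9
  .#.#. -> #   bit 10 = 1  t=0,i=0
  .#..# -> #   bit 9 = 1  t=0,i=12
  .#... -> .   bit 8 = 0  t=0,i=2
  ..### -> .   bit 7 = 0  t=0,i=14
  ..##. -> .   bit 6 = 0  t=0,i=6
  ..#.# -> #   bit 5 = 1  t=1,i=8
  ..#.. -> #   bit 4 = 1  t=0,i=11
  ...## -> #   bit 3 = 1  t=0,i=5
  ...#. -> #   bit 2 = 1  t=0,i=10
  ....# -> .   bit 1 = 0  t=0,i=4
  ..... -> .   bit 0 = 0  t=2,i=14
  bits 00101001011101010100111000111100 = 695553596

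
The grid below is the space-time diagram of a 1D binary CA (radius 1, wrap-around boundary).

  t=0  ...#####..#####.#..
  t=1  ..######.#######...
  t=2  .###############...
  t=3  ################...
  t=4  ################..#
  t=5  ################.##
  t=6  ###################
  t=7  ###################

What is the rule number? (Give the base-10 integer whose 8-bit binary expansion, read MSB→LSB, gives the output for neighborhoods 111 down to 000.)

234

  [7] ### => #  t=0,i=4
  [6] ##. => #  t=0,i=7
  [5] #.# => #  t=0,i=15
  [4] #.. => .  t=0,i=8
  [3] .## => #  t=0,i=3
  [2] .#. => .  t=0,i=16
  [1] ..# => #  t=0,i=2
  [0] ... => .  t=0,i=0
  bits 11101010 = 234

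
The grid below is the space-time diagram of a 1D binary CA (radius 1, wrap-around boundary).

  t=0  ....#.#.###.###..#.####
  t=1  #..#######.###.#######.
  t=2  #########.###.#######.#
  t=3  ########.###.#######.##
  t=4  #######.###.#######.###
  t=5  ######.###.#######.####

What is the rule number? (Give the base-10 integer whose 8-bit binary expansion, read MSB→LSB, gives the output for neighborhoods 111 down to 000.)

  [7] ### => #  t=0,i=9
  [6] ##. => .  t=0,i=10
  [5] #.# => #  t=0,i=5
  [4] #.. => #  t=0,i=0
  [3] .## => #  t=0,i=8
  [2] .#. => #  t=0,i=4
  [1] ..# => #  t=0,i=3
  [0] ... => .  t=0,i=1
  bits 10111110 = 190

190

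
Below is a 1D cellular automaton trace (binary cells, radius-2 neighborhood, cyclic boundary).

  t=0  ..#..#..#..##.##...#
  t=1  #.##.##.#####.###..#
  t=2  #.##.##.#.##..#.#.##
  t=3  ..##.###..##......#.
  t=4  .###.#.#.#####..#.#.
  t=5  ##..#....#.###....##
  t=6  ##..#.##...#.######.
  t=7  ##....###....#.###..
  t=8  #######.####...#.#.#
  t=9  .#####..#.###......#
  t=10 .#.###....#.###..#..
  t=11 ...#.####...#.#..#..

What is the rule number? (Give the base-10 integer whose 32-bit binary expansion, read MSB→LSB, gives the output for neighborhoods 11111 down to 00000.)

3587781338

  [31] ##### => #  t=1,i=10
  [30] ####. => #  t=1,i=11
  [29] ###.# => .  t=1,i=12
  [28] ###.. => #  t=1,i=16
  [27] ##.## => .  t=0,i=13
  [26] ##.#. => #  t=2,i=7
  [25] ##..# => .  t=1,i=17
  [24] ##... => #  t=0,i=16
  [23] #.### => #  t=1,i=8
  [22] #.##. => #  t=0,i=14
  [21] #.#.# => .  t=2,i=8
  [20] #.#.. => #  t=4,i=18
  [19] #..## => #  t=0,i=10
  [18] #..#. => .  t=0,i=1
  [17] #...# => .  t=0,i=17
  [16] #.... => #  t=3,i=13
  [15] .#### => .  t=1,i=9
  [14] .###. => .  t=1,i=15
  [13] .##.# => #  t=0,i=12
  [12] .##.. => #  t=0,i=15
  [11] .#.## => .  t=2,i=9
  [10] .#.#. => .  t=2,i=15
  [9] .#..# => #  t=0,i=0
  [8] .#... => .  t=3,i=19
  [7] ..### => #  t=4,i=1
  [6] ..##. => #  t=0,i=11
  [5] ..#.# => .  t=2,i=14
  [4] ..#.. => #  t=0,i=2
  [3] ...## => #  t=3,i=1
  [2] ...#. => .  t=0,i=18
  [1] ....# => #  t=3,i=16
  [0] ..... => .  t=3,i=14
  bits 11010101110110010011001011011010 = 3587781338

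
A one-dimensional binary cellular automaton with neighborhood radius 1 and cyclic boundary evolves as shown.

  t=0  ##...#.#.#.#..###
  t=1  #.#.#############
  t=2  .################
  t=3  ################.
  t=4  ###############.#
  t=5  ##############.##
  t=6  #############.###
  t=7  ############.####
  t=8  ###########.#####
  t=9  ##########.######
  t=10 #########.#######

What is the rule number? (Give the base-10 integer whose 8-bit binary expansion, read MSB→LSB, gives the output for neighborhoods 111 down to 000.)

  ###|#  b7=1 t=0,i=0
  ##.|.  b6=0 t=0,i=1
  #.#|#  b5=1 t=0,i=6
  #..|#  b4=1 t=0,i=2
  .##|#  b3=1 t=0,i=14
  .#.|#  b2=1 t=0,i=5
  ..#|#  b1=1 t=0,i=4
  ...|.  b0=0 t=0,i=3
  bits 10111110 = 190

190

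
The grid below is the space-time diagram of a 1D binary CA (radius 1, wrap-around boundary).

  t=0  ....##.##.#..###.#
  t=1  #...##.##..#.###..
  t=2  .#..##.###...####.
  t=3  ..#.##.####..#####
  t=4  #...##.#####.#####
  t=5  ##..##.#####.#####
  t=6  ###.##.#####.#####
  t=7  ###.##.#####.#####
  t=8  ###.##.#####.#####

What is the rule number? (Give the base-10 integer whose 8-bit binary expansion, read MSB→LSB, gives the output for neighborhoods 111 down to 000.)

216

  ###|#  b7=1 t=0,i=14
  ##.|#  b6=1 t=0,i=5
  #.#|.  b5=0 t=0,i=6
  #..|#  b4=1 t=0,i=0
  .##|#  b3=1 t=0,i=4
  .#.|.  b2=0 t=0,i=10
  ..#|.  b1=0 t=0,i=3
  ...|.  b0=0 t=0,i=1
  bits 11011000 = 216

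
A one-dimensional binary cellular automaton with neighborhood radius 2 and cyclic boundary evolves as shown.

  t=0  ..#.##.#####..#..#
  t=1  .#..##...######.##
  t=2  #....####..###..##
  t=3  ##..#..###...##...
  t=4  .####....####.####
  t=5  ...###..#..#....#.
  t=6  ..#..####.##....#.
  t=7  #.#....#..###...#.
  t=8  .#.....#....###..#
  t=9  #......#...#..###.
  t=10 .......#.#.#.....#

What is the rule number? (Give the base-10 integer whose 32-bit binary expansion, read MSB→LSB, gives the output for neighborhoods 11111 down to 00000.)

3611702296

  #####|#  b31=1 t=0,i=9
  ####.|#  b30=1 t=0,i=10
  ###.#|.  b29=0 t=1,i=14
  ###..|#  b28=1 t=0,i=11
  ##.##|.  b27=0 t=0,i=6
  ##.#.|#  b26=1 t=1,i=0
  ##..#|#  b25=1 t=0,i=12
  ##...|#  b24=1 t=1,i=6
  #.###|.  b23=0 t=0,i=7
  #.##.|#  b22=1 t=0,i=4
  #.#.#|.  b21=0 t=7,i=0
  #.#..|.  b20=0 t=1,i=1
  #..##|.  b19=0 t=1,i=3
  #..#.|#  b18=1 t=0,i=1
  #...#|#  b17=1 t=1,i=7
  #....|.  b16=0 t=2,i=2
  .####|.  b15=0 t=0,i=8
  .###.|.  b14=0 t=2,i=12
  .##.#|#  b13=1 t=0,i=5
  .##..|#  b12=1 t=1,i=5
  .#.##|.  b11=0 t=0,i=3
  .#.#.|#  b10=1 t=7,i=1
  .#..#|.  b9=0 t=0,i=0
  .#...|.  b8=0 t=5,i=12
  ..###|.  b7=0 t=1,i=9
  ..##.|.  b6=0 t=1,i=4
  ..#.#|.  b5=0 t=0,i=2
  ..#..|#  b4=1 t=0,i=14
  ...##|#  b3=1 t=1,i=8
  ...#.|.  b2=0 t=5,i=15
  ....#|.  b1=0 t=2,i=3
  .....|.  b0=0 t=8,i=4
  bits 11010111010001100011010000011000 = 3611702296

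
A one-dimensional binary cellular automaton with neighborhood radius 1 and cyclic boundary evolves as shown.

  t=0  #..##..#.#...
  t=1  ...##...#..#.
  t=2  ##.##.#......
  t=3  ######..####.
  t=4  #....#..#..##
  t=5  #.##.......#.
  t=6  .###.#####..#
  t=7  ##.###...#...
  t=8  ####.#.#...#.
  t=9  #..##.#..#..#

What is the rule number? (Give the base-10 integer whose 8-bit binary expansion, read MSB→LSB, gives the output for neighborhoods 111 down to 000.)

105

  nb ###: next=.  (t=3,i=1, bit7=0)
  nb ##.: next=#  (t=0,i=4, bit6=1)
  nb #.#: next=#  (t=0,i=8, bit5=1)
  nb #..: next=.  (t=0,i=1, bit4=0)
  nb .##: next=#  (t=0,i=3, bit3=1)
  nb .#.: next=.  (t=0,i=0, bit2=0)
  nb ..#: next=.  (t=0,i=2, bit1=0)
  nb ...: next=#  (t=0,i=11, bit0=1)
  bits 01101001 = 105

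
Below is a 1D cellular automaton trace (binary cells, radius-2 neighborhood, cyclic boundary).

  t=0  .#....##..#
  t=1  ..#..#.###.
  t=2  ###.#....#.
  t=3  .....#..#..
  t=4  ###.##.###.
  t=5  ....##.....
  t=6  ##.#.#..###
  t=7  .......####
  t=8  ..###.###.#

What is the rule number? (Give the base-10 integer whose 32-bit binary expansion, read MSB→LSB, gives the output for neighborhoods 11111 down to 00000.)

2454630813

  ##### -> #   bit 31 = 1  t=6,i=10
  ####. -> .   bit 30 = 0  t=6,i=0
  ###.# -> .   bit 29 = 0  t=2,i=2
  ###.. -> #   bit 28 = 1  t=1,i=9
  ##.## -> .   bit 27 = 0  t=4,i=3
  ##.#. -> .   bit 26 = 0  t=2,i=3
  ##..# -> #   bit 25 = 1  t=0,i=8
  ##... -> .   bit 24 = 0  t=1,i=10
  #.### -> .   bit 23 = 0  t=1,i=7
  #.##. -> #   bit 22 = 1  t=4,i=4
  #.#.# -> .   bit 21 = 0  t=6,i=3
  #.#.. -> .   bit 20 = 0  t=0,i=1
  #..## -> #   bit 19 = 1  t=6,i=7
  #..#. -> #   bit 18 = 1  t=0,i=9
  #...# -> #   bit 17 = 1  t=1,i=0
  #.... -> .   bit 16 = 0  t=0,i=3
  .#### -> #   bit 15 = 1  t=6,i=9
  .###. -> .   bit 14 = 0  t=1,i=8
  .##.# -> #   bit 13 = 1  t=4,i=5
  .##.. -> #   bit 12 = 1  t=0,i=7
  .#.## -> .   bit 11 = 0  t=1,i=6
  .#.#. -> .   bit 10 = 0  t=0,i=0
  .#..# -> .   bit 9 = 0  t=1,i=3
  .#... -> #   bit 8 = 1  t=0,i=2
  ..### -> #   bit 7 = 1  t=6,i=8
  ..##. -> .   bit 6 = 0  t=0,i=6
  ..#.# -> .   bit 5 = 0  t=0,i=10
  ..#.. -> #   bit 4 = 1  t=1,i=2
  ...## -> #   bit 3 = 1  t=0,i=5
  ...#. -> #   bit 2 = 1  t=1,i=1
  ....# -> .   bit 1 = 0  t=0,i=4
  ..... -> #   bit 0 = 1  t=3,i=0
  bits 10010010010011101011000110011101 = 2454630813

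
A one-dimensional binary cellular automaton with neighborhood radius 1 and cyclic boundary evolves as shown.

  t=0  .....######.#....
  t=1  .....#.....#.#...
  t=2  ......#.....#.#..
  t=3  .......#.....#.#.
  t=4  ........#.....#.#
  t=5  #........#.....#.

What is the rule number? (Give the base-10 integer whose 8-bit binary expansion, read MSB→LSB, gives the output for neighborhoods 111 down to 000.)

  [7] ### => .  t=0,i=6
  [6] ##. => .  t=0,i=10
  [5] #.# => #  t=0,i=11
  [4] #.. => #  t=0,i=13
  [3] .## => #  t=0,i=5
  [2] .#. => .  t=0,i=12
  [1] ..# => .  t=0,i=4
  [0] ... => .  t=0,i=0
  bits 00111000 = 56

56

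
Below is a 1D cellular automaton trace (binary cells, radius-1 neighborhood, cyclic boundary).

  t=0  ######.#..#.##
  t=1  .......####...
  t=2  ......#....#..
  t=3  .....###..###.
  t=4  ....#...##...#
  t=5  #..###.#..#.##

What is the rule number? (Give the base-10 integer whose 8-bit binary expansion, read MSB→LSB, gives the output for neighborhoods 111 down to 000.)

  [7] ### => .  t=0,i=0
  [6] ##. => .  t=0,i=5
  [5] #.# => .  t=0,i=6
  [4] #.. => #  t=0,i=8
  [3] .## => .  t=0,i=12
  [2] .#. => #  t=0,i=7
  [1] ..# => #  t=0,i=9
  [0] ... => .  t=1,i=0
  bits 00010110 = 22

22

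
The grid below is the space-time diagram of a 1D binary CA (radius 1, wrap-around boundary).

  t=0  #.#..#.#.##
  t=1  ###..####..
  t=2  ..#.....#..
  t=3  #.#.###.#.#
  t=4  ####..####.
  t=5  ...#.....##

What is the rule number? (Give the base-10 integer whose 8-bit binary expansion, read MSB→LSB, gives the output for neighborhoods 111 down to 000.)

101

  ###|.  b7=0 t=0,i=10
  ##.|#  b6=1 t=0,i=0
  #.#|#  b5=1 t=0,i=1
  #..|.  b4=0 t=0,i=3
  .##|.  b3=0 t=0,i=9
  .#.|#  b2=1 t=0,i=2
  ..#|.  b1=0 t=0,i=4
  ...|#  b0=1 t=2,i=0
  bits 01100101 = 101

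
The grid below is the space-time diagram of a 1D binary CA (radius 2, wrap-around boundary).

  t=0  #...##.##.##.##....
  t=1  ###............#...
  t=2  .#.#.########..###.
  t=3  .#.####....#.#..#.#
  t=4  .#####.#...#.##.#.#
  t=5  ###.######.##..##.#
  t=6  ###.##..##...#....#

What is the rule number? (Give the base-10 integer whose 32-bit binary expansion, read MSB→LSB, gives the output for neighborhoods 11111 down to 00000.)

  nb #####: next=.  (t=2,i=7, bit31=0)
  nb ####.: next=#  (t=2,i=11, bit30=1)
  nb ###.#: next=#  (t=4,i=5, bit29=1)
  nb ###..: next=.  (t=1,i=2, bit28=0)
  nb ##.##: next=.  (t=0,i=6, bit27=0)
  nb ##.#.: next=#  (t=4,i=6, bit26=1)
  nb ##..#: next=#  (t=2,i=13, bit25=1)
  nb ##...: next=#  (t=0,i=15, bit24=1)
  nb #.###: next=#  (t=2,i=5, bit23=1)
  nb #.##.: next=.  (t=0,i=7, bit22=0)
  nb #.#.#: next=#  (t=2,i=3, bit21=1)
  nb #.#..: next=#  (t=3,i=13, bit20=1)
  nb #..##: next=.  (t=2,i=14, bit19=0)
  nb #..#.: next=.  (t=2,i=0, bit18=0)
  nb #...#: next=#  (t=0,i=2, bit17=1)
  nb #....: next=.  (t=0,i=16, bit16=0)
  nb .####: next=#  (t=2,i=6, bit15=1)
  nb .###.: next=#  (t=1,i=1, bit14=1)
  nb .##.#: next=.  (t=0,i=5, bit13=0)
  nb .##..: next=.  (t=0,i=14, bit12=0)
  nb .#.##: next=#  (t=2,i=4, bit11=1)
  nb .#.#.: next=.  (t=2,i=2, bit10=0)
  nb .#..#: next=#  (t=3,i=14, bit9=1)
  nb .#...: next=#  (t=0,i=1, bit8=1)
  nb ..###: next=.  (t=1,i=0, bit7=0)
  nb ..##.: next=.  (t=0,i=4, bit6=0)
  nb ..#.#: next=#  (t=2,i=1, bit5=1)
  nb ..#..: next=#  (t=0,i=0, bit4=1)
  nb ...##: next=.  (t=0,i=3, bit3=0)
  nb ...#.: next=.  (t=0,i=18, bit2=0)
  nb ....#: next=.  (t=0,i=17, bit1=0)
  nb .....: next=#  (t=1,i=5, bit0=1)
  bits 01100111101100101100101100110001 = 1739770673

1739770673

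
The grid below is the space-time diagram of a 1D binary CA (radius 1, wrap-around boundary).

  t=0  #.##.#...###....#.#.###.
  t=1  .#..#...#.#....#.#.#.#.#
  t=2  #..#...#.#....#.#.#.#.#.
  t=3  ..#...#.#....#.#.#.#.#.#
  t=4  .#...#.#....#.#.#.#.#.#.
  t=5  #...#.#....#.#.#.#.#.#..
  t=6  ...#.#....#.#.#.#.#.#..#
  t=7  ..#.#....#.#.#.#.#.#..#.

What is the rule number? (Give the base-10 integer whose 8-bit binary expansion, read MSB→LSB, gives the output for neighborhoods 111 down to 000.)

  nb ###: next=#  (t=0,i=10, bit7=1)
  nb ##.: next=.  (t=0,i=3, bit6=0)
  nb #.#: next=#  (t=0,i=1, bit5=1)
  nb #..: next=.  (t=0,i=6, bit4=0)
  nb .##: next=.  (t=0,i=2, bit3=0)
  nb .#.: next=.  (t=0,i=0, bit2=0)
  nb ..#: next=#  (t=0,i=8, bit1=1)
  nb ...: next=.  (t=0,i=7, bit0=0)
  bits 10100010 = 162

162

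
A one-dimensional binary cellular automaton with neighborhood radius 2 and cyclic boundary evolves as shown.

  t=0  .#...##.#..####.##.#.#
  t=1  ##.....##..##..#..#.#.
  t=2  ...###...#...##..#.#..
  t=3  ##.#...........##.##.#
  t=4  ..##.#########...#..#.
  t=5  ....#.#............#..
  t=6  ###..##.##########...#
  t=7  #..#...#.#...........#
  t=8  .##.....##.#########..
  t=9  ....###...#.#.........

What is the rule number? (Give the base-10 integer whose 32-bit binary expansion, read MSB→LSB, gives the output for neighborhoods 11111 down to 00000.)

236291203

  #####|.  b31=0 t=4,i=7
  ####.|.  b30=0 t=0,i=13
  ###.#|.  b29=0 t=0,i=14
  ###..|.  b28=0 t=2,i=5
  ##.##|#  b27=1 t=0,i=15
  ##.#.|#  b26=1 t=0,i=7
  ##..#|#  b25=1 t=1,i=9
  ##...|.  b24=0 t=1,i=2
  #.###|.  b23=0 t=3,i=21
  #.##.|.  b22=0 t=0,i=16
  #.#.#|.  b21=0 t=0,i=19
  #.#..|#  b20=1 t=0,i=1
  #..##|.  b19=0 t=0,i=10
  #..#.|#  b18=1 t=1,i=14
  #...#|.  b17=0 t=0,i=3
  #....|#  b16=1 t=1,i=3
  .####|#  b15=1 t=0,i=12
  .###.|.  b14=0 t=2,i=4
  .##.#|.  b13=0 t=0,i=6
  .##..|.  b12=0 t=1,i=1
  .#.##|.  b11=0 t=1,i=21
  .#.#.|#  b10=1 t=0,i=0
  .#..#|.  b9=0 t=0,i=9
  .#...|.  b8=0 t=0,i=2
  ..###|#  b7=1 t=0,i=11
  ..##.|.  b6=0 t=0,i=5
  ..#.#|.  b5=0 t=1,i=18
  ..#..|.  b4=0 t=1,i=15
  ...##|.  b3=0 t=0,i=4
  ...#.|.  b2=0 t=2,i=8
  ....#|#  b1=1 t=1,i=5
  .....|#  b0=1 t=1,i=4
  bits 00001110000101011000010010000011 = 236291203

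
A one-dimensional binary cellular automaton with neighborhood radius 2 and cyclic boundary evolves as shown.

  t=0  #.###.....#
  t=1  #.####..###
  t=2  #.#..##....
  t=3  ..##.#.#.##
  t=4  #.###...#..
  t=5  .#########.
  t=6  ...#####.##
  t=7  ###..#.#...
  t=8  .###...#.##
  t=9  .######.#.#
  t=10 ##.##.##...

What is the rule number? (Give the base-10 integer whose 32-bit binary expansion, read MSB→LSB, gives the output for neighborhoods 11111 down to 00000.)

3079826014

  [31] ##### => #  t=5,i=3
  [30] ####. => .  t=1,i=4
  [29] ###.# => #  t=1,i=0
  [28] ###.. => #  t=0,i=4
  [27] ##.## => .  t=0,i=1
  [26] ##.#. => #  t=3,i=4
  [25] ##..# => #  t=1,i=6
  [24] ##... => #  t=0,i=5
  [23] #.### => #  t=0,i=2
  [22] #.##. => .  t=3,i=9
  [21] #.#.# => .  t=3,i=5
  [20] #.#.. => #  t=2,i=2
  [19] #..## => .  t=1,i=7
  [18] #..#. => .  t=4,i=10
  [17] #...# => #  t=4,i=6
  [16] #.... => .  t=0,i=6
  [15] .#### => .  t=1,i=3
  [14] .###. => #  t=0,i=3
  [13] .##.# => #  t=0,i=0
  [12] .##.. => .  t=2,i=6
  [11] .#.## => #  t=3,i=8
  [10] .#.#. => .  t=2,i=1
  [9] .#..# => #  t=2,i=3
  [8] .#... => .  t=7,i=8
  [7] ..### => .  t=1,i=8
  [6] ..##. => #  t=0,i=10
  [5] ..#.# => .  t=2,i=0
  [4] ..#.. => #  t=4,i=8
  [3] ...## => #  t=0,i=9
  [2] ...#. => #  t=2,i=10
  [1] ....# => #  t=0,i=8
  [0] ..... => .  t=0,i=7
  bits 10110111100100100110101001011110 = 3079826014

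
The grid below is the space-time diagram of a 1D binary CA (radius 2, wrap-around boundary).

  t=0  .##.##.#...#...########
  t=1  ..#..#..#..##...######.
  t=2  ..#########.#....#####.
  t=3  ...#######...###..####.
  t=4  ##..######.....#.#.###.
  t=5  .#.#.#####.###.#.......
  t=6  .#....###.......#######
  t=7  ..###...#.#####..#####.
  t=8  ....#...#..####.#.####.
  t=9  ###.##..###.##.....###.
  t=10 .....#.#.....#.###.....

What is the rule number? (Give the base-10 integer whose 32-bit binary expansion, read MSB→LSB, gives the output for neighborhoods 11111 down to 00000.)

  [31] ##### => #  t=0,i=17
  [30] ####. => #  t=0,i=21
  [29] ###.# => .  t=0,i=22
  [28] ###.. => #  t=1,i=21
  [27] ##.## => .  t=0,i=0
  [26] ##.#. => .  t=0,i=6
  [25] ##..# => .  t=3,i=16
  [24] ##... => .  t=1,i=13
  [23] #.### => .  t=4,i=19
  [22] #.##. => .  t=0,i=1
  [21] #.#.# => .  t=4,i=17
  [20] #.#.. => .  t=0,i=7
  [19] #..## => #  t=1,i=10
  [18] #..#. => #  t=1,i=4
  [17] #...# => .  t=0,i=9
  [16] #.... => #  t=2,i=14
  [15] .#### => #  t=0,i=16
  [14] .###. => .  t=3,i=14
  [13] .##.# => #  t=0,i=2
  [12] .##.. => #  t=1,i=12
  [11] .#.## => .  t=4,i=18
  [10] .#.#. => .  t=4,i=16
  [9] .#..# => #  t=1,i=3
  [8] .#... => #  t=0,i=8
  [7] ..### => .  t=0,i=15
  [6] ..##. => .  t=1,i=11
  [5] ..#.# => #  t=4,i=15
  [4] ..#.. => #  t=0,i=11
  [3] ...## => .  t=0,i=14
  [2] ...#. => .  t=0,i=10
  [1] ....# => #  t=2,i=15
  [0] ..... => #  t=4,i=12
  bits 11010000000011011011001100110011 = 3490558771

3490558771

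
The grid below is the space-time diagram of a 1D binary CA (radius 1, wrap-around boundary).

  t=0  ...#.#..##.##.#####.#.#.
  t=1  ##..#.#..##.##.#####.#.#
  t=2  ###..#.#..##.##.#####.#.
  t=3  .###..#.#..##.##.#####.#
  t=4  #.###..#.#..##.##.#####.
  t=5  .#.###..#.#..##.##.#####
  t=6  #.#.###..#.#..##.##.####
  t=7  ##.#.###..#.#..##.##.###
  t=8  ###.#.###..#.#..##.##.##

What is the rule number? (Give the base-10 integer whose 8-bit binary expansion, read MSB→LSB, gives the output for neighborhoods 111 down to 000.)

  ### -> #   bit 7 = 1  t=0,i=15
  ##. -> #   bit 6 = 1  t=0,i=9
  #.# -> #   bit 5 = 1  t=0,i=4
  #.. -> #   bit 4 = 1  t=0,i=6
  .## -> .   bit 3 = 0  t=0,i=8
  .#. -> .   bit 2 = 0  t=0,i=3
  ..# -> .   bit 1 = 0  t=0,i=2
  ... -> #   bit 0 = 1  t=0,i=0
  bits 11110001 = 241

241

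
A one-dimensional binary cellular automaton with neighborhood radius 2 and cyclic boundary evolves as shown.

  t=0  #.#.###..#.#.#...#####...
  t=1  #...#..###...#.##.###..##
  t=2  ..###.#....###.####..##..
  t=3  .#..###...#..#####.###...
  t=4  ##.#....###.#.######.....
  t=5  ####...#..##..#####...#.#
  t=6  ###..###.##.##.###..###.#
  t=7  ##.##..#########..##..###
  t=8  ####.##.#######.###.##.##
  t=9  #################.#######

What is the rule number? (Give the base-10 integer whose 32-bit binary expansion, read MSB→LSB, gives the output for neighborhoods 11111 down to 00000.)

  #####|#  b31=1 t=0,i=19
  ####.|#  b30=1 t=0,i=20
  ###.#|#  b29=1 t=2,i=4
  ###..|.  b28=0 t=0,i=6
  ##.##|#  b27=1 t=1,i=17
  ##.#.|#  b26=1 t=2,i=5
  ##..#|#  b25=1 t=0,i=7
  ##...|.  b24=0 t=0,i=22
  #.###|#  b23=1 t=0,i=4
  #.##.|#  b22=1 t=1,i=15
  #.#.#|.  b21=0 t=0,i=2
  #.#..|#  b20=1 t=0,i=13
  #..##|#  b19=1 t=1,i=6
  #..#.|#  b18=1 t=0,i=8
  #...#|#  b17=1 t=0,i=15
  #....|.  b16=0 t=2,i=8
  .####|#  b15=1 t=0,i=18
  .###.|.  b14=0 t=0,i=5
  .##.#|#  b13=1 t=1,i=16
  .##..|.  b12=0 t=2,i=22
  .#.##|.  b11=0 t=0,i=3
  .#.#.|.  b10=0 t=0,i=1
  .#..#|.  b9=0 t=1,i=5
  .#...|.  b8=0 t=0,i=14
  ..###|.  b7=0 t=0,i=17
  ..##.|#  b6=1 t=2,i=21
  ..#.#|#  b5=1 t=0,i=0
  ..#..|#  b4=1 t=1,i=4
  ...##|#  b3=1 t=0,i=16
  ...#.|#  b2=1 t=0,i=24
  ....#|.  b1=0 t=2,i=0
  .....|#  b0=1 t=4,i=22
  bits 11101110110111101010000001111101 = 4007567485

4007567485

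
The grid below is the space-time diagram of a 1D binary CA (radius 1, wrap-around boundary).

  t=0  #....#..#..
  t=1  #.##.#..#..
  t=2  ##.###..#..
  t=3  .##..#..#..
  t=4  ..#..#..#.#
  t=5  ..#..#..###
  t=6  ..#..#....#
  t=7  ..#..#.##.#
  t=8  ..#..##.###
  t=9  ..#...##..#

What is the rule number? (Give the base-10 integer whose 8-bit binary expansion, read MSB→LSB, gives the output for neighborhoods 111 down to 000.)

  ### -> .   bit 7 = 0  t=2,i=4
  ##. -> #   bit 6 = 1  t=1,i=3
  #.# -> #   bit 5 = 1  t=1,i=1
  #.. -> .   bit 4 = 0  t=0,i=1
  .## -> .   bit 3 = 0  t=1,i=2
  .#. -> #   bit 2 = 1  t=0,i=0
  ..# -> .   bit 1 = 0  t=0,i=4
  ... -> #   bit 0 = 1  t=0,i=2
  bits 01100101 = 101

101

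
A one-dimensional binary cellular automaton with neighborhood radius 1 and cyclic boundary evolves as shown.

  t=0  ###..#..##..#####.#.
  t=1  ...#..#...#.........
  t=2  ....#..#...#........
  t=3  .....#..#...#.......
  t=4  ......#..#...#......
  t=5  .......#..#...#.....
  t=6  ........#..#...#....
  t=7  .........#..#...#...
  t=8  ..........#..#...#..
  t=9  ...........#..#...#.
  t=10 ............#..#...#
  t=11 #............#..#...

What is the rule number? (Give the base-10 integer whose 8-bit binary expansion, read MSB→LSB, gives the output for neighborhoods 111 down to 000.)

16

  ### -> .   bit 7 = 0  t=0,i=1
  ##. -> .   bit 6 = 0  t=0,i=2
  #.# -> .   bit 5 = 0  t=0,i=17
  #.. -> #   bit 4 = 1  t=0,i=3
  .## -> .   bit 3 = 0  t=0,i=0
  .#. -> .   bit 2 = 0  t=0,i=5
  ..# -> .   bit 1 = 0  t=0,i=4
  ... -> .   bit 0 = 0  t=1,i=0
  bits 00010000 = 16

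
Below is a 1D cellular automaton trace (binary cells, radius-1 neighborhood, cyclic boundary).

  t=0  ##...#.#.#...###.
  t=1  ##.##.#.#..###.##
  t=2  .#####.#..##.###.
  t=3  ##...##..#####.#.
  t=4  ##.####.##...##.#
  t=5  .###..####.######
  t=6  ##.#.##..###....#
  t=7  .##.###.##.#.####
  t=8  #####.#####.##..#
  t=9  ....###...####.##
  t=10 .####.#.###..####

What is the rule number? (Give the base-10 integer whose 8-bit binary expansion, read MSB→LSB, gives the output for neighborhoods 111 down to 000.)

  ### -> .   bit 7 = 0  t=0,i=14
  ##. -> #   bit 6 = 1  t=0,i=1
  #.# -> #   bit 5 = 1  t=0,i=6
  #.. -> .   bit 4 = 0  t=0,i=2
  .## -> #   bit 3 = 1  t=0,i=0
  .#. -> .   bit 2 = 0  t=0,i=5
  ..# -> #   bit 1 = 1  t=0,i=4
  ... -> #   bit 0 = 1  t=0,i=3
  bits 01101011 = 107

107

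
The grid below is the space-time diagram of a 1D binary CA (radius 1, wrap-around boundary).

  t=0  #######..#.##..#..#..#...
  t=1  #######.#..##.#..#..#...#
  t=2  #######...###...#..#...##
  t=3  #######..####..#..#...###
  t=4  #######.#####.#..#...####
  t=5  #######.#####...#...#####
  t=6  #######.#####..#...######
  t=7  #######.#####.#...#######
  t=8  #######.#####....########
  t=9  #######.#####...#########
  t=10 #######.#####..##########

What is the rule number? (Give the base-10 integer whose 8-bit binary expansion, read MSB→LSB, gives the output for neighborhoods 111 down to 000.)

  nb ###: next=#  (t=0,i=1, bit7=1)
  nb ##.: next=#  (t=0,i=6, bit6=1)
  nb #.#: next=.  (t=0,i=10, bit5=0)
  nb #..: next=.  (t=0,i=7, bit4=0)
  nb .##: next=#  (t=0,i=0, bit3=1)
  nb .#.: next=.  (t=0,i=9, bit2=0)
  nb ..#: next=#  (t=0,i=8, bit1=1)
  nb ...: next=.  (t=0,i=23, bit0=0)
  bits 11001010 = 202

202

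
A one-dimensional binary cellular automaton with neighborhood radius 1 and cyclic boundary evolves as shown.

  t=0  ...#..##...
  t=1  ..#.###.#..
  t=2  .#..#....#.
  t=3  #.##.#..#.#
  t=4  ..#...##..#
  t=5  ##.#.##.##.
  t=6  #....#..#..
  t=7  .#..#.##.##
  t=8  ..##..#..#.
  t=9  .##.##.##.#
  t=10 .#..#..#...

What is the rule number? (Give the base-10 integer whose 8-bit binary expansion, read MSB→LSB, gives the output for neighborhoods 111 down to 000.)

26

  ###|.  b7=0 t=1,i=5
  ##.|.  b6=0 t=0,i=7
  #.#|.  b5=0 t=1,i=3
  #..|#  b4=1 t=0,i=4
  .##|#  b3=1 t=0,i=6
  .#.|.  b2=0 t=0,i=3
  ..#|#  b1=1 t=0,i=2
  ...|.  b0=0 t=0,i=0
  bits 00011010 = 26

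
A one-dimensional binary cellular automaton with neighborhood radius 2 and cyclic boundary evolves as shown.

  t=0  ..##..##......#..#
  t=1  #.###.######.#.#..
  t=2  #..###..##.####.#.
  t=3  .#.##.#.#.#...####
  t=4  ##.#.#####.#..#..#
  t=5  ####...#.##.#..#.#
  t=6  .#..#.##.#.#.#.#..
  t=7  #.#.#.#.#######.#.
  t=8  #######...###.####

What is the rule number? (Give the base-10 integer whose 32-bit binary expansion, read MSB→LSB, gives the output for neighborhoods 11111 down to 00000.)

  nb #####: next=#  (t=1,i=8, bit31=1)
  nb ####.: next=.  (t=1,i=10, bit30=0)
  nb ###.#: next=#  (t=1,i=4, bit29=1)
  nb ###..: next=.  (t=2,i=5, bit28=0)
  nb ##.##: next=#  (t=1,i=5, bit27=1)
  nb ##.#.: next=#  (t=1,i=12, bit26=1)
  nb ##..#: next=#  (t=0,i=4, bit25=1)
  nb ##...: next=#  (t=0,i=8, bit24=1)
  nb #.###: next=.  (t=1,i=2, bit23=0)
  nb #.##.: next=#  (t=3,i=3, bit22=1)
  nb #.#.#: next=#  (t=1,i=13, bit21=1)
  nb #.#..: next=.  (t=1,i=15, bit20=0)
  nb #..##: next=.  (t=0,i=1, bit19=0)
  nb #..#.: next=.  (t=0,i=16, bit18=0)
  nb #...#: next=.  (t=3,i=12, bit17=0)
  nb #....: next=#  (t=0,i=9, bit16=1)
  nb .####: next=.  (t=1,i=7, bit15=0)
  nb .###.: next=#  (t=1,i=3, bit14=1)
  nb .##.#: next=.  (t=2,i=9, bit13=0)
  nb .##..: next=#  (t=0,i=3, bit12=1)
  nb .#.##: next=.  (t=1,i=1, bit11=0)
  nb .#.#.: next=#  (t=1,i=14, bit10=1)
  nb .#..#: next=#  (t=0,i=0, bit9=1)
  nb .#...: next=#  (t=3,i=11, bit8=1)
  nb ..###: next=#  (t=2,i=3, bit7=1)
  nb ..##.: next=#  (t=0,i=2, bit6=1)
  nb ..#.#: next=#  (t=1,i=0, bit5=1)
  nb ..#..: next=.  (t=0,i=14, bit4=0)
  nb ...##: next=.  (t=3,i=13, bit3=0)
  nb ...#.: next=#  (t=0,i=13, bit2=1)
  nb ....#: next=.  (t=0,i=12, bit1=0)
  nb .....: next=#  (t=0,i=10, bit0=1)
  bits 10101111011000010101011111100101 = 2942392293

2942392293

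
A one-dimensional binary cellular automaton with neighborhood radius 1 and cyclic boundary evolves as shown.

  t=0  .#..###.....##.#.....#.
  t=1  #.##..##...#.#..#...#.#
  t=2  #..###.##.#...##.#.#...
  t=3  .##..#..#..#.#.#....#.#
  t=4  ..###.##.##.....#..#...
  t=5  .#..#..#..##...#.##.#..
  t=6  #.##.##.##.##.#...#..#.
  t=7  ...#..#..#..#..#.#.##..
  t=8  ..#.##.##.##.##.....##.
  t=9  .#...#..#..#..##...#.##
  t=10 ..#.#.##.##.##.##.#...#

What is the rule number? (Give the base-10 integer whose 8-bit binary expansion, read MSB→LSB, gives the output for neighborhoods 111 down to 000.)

82

  [7] ### => .  t=0,i=5
  [6] ##. => #  t=0,i=6
  [5] #.# => .  t=0,i=14
  [4] #.. => #  t=0,i=2
  [3] .## => .  t=0,i=4
  [2] .#. => .  t=0,i=1
  [1] ..# => #  t=0,i=0
  [0] ... => .  t=0,i=8
  bits 01010010 = 82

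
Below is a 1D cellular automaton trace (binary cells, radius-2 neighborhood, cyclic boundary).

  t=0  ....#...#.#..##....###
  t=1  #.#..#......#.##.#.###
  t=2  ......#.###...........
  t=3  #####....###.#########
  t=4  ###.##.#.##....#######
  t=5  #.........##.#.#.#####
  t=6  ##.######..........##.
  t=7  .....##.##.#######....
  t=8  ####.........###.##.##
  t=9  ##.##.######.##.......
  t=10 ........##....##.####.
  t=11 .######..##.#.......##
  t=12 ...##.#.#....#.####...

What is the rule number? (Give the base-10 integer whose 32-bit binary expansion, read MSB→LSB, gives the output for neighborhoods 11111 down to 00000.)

2433241475

  [31] ##### => #  t=3,i=0
  [30] ####. => .  t=1,i=21
  [29] ###.# => .  t=1,i=0
  [28] ###.. => #  t=0,i=21
  [27] ##.## => .  t=3,i=12
  [26] ##.#. => .  t=1,i=1
  [25] ##..# => .  t=11,i=7
  [24] ##... => #  t=0,i=0
  [23] #.### => .  t=1,i=19
  [22] #.##. => .  t=1,i=14
  [21] #.#.# => .  t=1,i=17
  [20] #.#.. => .  t=0,i=10
  [19] #..## => #  t=0,i=12
  [18] #..#. => .  t=1,i=4
  [17] #...# => .  t=0,i=6
  [16] #.... => .  t=0,i=1
  [15] .#### => .  t=1,i=20
  [14] .###. => #  t=0,i=20
  [13] .##.# => .  t=1,i=15
  [12] .##.. => #  t=0,i=14
  [11] .#.## => .  t=1,i=13
  [10] .#.#. => .  t=0,i=9
  [9] .#..# => .  t=0,i=11
  [8] .#... => #  t=0,i=5
  [7] ..### => #  t=0,i=19
  [6] ..##. => .  t=0,i=13
  [5] ..#.# => .  t=0,i=8
  [4] ..#.. => .  t=0,i=4
  [3] ...## => .  t=0,i=18
  [2] ...#. => .  t=0,i=3
  [1] ....# => #  t=0,i=2
  [0] ..... => #  t=1,i=8
  bits 10010001000010000101000110000011 = 2433241475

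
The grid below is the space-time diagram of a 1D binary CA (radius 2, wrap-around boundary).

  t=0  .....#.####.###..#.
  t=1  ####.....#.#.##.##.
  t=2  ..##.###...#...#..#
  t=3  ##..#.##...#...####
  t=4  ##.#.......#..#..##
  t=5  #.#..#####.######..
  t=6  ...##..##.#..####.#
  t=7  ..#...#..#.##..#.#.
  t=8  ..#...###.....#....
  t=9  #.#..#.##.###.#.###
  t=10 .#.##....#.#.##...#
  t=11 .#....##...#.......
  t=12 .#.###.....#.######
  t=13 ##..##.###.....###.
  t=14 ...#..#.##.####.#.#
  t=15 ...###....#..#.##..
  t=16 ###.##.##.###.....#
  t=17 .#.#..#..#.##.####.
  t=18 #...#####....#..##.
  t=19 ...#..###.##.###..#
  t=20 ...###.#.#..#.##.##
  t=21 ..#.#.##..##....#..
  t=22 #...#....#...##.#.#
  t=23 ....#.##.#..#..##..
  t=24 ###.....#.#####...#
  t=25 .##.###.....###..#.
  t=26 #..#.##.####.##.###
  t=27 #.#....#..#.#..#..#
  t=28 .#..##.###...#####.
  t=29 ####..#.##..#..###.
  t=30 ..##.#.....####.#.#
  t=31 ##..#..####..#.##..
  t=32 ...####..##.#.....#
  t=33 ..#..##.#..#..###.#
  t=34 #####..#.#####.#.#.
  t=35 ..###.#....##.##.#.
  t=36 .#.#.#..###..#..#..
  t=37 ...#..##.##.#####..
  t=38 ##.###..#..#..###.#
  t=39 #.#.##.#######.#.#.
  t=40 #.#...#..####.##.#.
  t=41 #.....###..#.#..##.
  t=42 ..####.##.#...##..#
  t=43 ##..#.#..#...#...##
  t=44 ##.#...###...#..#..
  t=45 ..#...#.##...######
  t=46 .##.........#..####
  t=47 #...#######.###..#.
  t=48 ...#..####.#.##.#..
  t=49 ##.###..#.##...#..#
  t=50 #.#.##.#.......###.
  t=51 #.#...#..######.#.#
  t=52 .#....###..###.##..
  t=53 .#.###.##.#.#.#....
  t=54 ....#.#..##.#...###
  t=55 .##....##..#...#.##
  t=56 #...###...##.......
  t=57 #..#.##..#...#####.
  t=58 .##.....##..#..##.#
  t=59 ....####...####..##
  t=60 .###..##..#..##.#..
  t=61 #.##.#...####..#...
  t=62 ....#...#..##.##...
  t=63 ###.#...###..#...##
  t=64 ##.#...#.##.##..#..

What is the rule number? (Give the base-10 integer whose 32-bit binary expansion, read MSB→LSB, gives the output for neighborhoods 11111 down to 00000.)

3693953563

  #####|#  b31=1 t=3,i=17
  ####.|#  b30=1 t=0,i=9
  ###.#|.  b29=0 t=0,i=10
  ###..|#  b28=1 t=0,i=14
  ##.##|#  b27=1 t=0,i=11
  ##.#.|#  b26=1 t=4,i=2
  ##..#|.  b25=0 t=0,i=15
  ##...|.  b24=0 t=1,i=4
  #.###|.  b23=0 t=0,i=7
  #.##.|.  b22=0 t=1,i=13
  #.#.#|#  b21=1 t=1,i=11
  #.#..|.  b20=0 t=4,i=3
  #..##|#  b19=1 t=2,i=1
  #..#.|#  b18=1 t=0,i=16
  #...#|.  b17=0 t=2,i=9
  #....|#  b16=1 t=0,i=0
  .####|.  b15=0 t=0,i=8
  .###.|#  b14=1 t=0,i=13
  .##.#|.  b13=0 t=1,i=14
  .##..|.  b12=0 t=3,i=7
  .#.##|.  b11=0 t=0,i=6
  .#.#.|.  b10=0 t=1,i=10
  .#..#|#  b9=1 t=2,i=0
  .#...|.  b8=0 t=0,i=18
  ..###|.  b7=0 t=3,i=15
  ..##.|.  b6=0 t=2,i=2
  ..#.#|.  b5=0 t=0,i=5
  ..#..|#  b4=1 t=0,i=17
  ...##|#  b3=1 t=3,i=14
  ...#.|.  b2=0 t=0,i=4
  ....#|#  b1=1 t=0,i=3
  .....|#  b0=1 t=0,i=1
  bits 11011100001011010100001000011011 = 3693953563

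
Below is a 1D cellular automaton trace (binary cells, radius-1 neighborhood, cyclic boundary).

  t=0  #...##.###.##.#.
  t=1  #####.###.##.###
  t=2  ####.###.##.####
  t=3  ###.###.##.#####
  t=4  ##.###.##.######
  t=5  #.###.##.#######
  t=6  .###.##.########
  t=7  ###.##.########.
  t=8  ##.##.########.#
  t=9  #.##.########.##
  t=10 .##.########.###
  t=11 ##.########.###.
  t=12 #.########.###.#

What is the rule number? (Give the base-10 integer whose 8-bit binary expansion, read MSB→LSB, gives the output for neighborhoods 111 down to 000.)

191

  ###|#  b7=1 t=0,i=8
  ##.|.  b6=0 t=0,i=5
  #.#|#  b5=1 t=0,i=6
  #..|#  b4=1 t=0,i=1
  .##|#  b3=1 t=0,i=4
  .#.|#  b2=1 t=0,i=0
  ..#|#  b1=1 t=0,i=3
  ...|#  b0=1 t=0,i=2
  bits 10111111 = 191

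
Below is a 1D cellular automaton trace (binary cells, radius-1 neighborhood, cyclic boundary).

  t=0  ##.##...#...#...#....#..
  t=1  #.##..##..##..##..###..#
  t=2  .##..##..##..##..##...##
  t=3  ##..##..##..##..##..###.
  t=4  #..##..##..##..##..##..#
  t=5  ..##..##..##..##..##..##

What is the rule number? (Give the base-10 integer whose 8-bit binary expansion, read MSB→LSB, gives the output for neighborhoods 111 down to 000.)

  ### -> .   bit 7 = 0  t=1,i=19
  ##. -> .   bit 6 = 0  t=0,i=1
  #.# -> #   bit 5 = 1  t=0,i=2
  #.. -> .   bit 4 = 0  t=0,i=5
  .## -> #   bit 3 = 1  t=0,i=0
  .#. -> .   bit 2 = 0  t=0,i=8
  ..# -> #   bit 1 = 1  t=0,i=7
  ... -> #   bit 0 = 1  t=0,i=6
  bits 00101011 = 43

43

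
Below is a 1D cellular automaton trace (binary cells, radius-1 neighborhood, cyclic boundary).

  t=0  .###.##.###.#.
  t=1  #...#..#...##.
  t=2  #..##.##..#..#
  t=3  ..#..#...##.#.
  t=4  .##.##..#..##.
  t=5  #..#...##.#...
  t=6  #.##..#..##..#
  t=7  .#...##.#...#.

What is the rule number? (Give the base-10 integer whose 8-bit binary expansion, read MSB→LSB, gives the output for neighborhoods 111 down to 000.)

  ### -> .   bit 7 = 0  t=0,i=2
  ##. -> .   bit 6 = 0  t=0,i=3
  #.# -> #   bit 5 = 1  t=0,i=4
  #.. -> .   bit 4 = 0  t=0,i=13
  .## -> .   bit 3 = 0  t=0,i=1
  .#. -> #   bit 2 = 1  t=0,i=12
  ..# -> #   bit 1 = 1  t=0,i=0
  ... -> .   bit 0 = 0  t=1,i=2
  bits 00100110 = 38

38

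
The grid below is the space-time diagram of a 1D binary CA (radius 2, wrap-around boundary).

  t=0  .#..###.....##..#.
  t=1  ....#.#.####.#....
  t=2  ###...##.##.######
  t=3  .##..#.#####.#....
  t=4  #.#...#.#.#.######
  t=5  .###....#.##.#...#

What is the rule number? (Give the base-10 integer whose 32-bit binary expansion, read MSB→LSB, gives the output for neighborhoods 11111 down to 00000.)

1550956939

  [31] ##### => .  t=2,i=0
  [30] ####. => #  t=1,i=10
  [29] ###.# => .  t=1,i=11
  [28] ###.. => #  t=0,i=6
  [27] ##.## => #  t=2,i=8
  [26] ##.#. => #  t=1,i=12
  [25] ##..# => .  t=0,i=14
  [24] ##... => .  t=0,i=7
  [23] #.### => .  t=1,i=8
  [22] #.##. => #  t=2,i=9
  [21] #.#.# => #  t=1,i=6
  [20] #.#.. => #  t=1,i=13
  [19] #..## => .  t=0,i=3
  [18] #..#. => .  t=0,i=0
  [17] #...# => .  t=2,i=4
  [16] #.... => #  t=0,i=8
  [15] .#### => #  t=1,i=9
  [14] .###. => .  t=0,i=5
  [13] .##.# => #  t=2,i=7
  [12] .##.. => #  t=0,i=13
  [11] .#.## => #  t=1,i=7
  [10] .#.#. => .  t=1,i=5
  [9] .#..# => .  t=0,i=2
  [8] .#... => #  t=1,i=14
  [7] ..### => #  t=0,i=4
  [6] ..##. => .  t=0,i=12
  [5] ..#.# => .  t=1,i=4
  [4] ..#.. => .  t=0,i=1
  [3] ...## => #  t=0,i=11
  [2] ...#. => .  t=1,i=3
  [1] ....# => #  t=0,i=10
  [0] ..... => #  t=0,i=9
  bits 01011100011100011011100110001011 = 1550956939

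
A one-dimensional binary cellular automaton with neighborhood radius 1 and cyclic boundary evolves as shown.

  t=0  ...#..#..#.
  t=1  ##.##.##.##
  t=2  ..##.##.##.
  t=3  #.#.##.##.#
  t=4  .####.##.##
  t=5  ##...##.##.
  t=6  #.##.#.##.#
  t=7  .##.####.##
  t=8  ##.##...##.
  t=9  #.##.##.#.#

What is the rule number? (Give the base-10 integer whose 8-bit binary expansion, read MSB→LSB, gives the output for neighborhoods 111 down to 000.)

61

  nb ###: next=.  (t=1,i=0, bit7=0)
  nb ##.: next=.  (t=1,i=1, bit6=0)
  nb #.#: next=#  (t=1,i=2, bit5=1)
  nb #..: next=#  (t=0,i=4, bit4=1)
  nb .##: next=#  (t=1,i=3, bit3=1)
  nb .#.: next=#  (t=0,i=3, bit2=1)
  nb ..#: next=.  (t=0,i=2, bit1=0)
  nb ...: next=#  (t=0,i=0, bit0=1)
  bits 00111101 = 61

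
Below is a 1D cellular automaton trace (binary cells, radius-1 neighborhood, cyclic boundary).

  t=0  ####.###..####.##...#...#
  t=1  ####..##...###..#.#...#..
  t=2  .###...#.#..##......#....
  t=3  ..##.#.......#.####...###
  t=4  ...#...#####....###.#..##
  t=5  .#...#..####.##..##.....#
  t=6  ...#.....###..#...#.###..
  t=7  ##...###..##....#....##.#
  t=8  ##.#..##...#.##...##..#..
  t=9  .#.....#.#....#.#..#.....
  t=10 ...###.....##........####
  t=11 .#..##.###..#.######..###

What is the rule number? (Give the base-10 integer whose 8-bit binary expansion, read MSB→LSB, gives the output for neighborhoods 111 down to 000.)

  ### -> #   bit 7 = 1  t=0,i=0
  ##. -> #   bit 6 = 1  t=0,i=3
  #.# -> .   bit 5 = 0  t=0,i=4
  #.. -> .   bit 4 = 0  t=0,i=8
  .## -> .   bit 3 = 0  t=0,i=5
  .#. -> .   bit 2 = 0  t=0,i=20
  ..# -> .   bit 1 = 0  t=0,i=9
  ... -> #   bit 0 = 1  t=0,i=18
  bits 11000001 = 193

193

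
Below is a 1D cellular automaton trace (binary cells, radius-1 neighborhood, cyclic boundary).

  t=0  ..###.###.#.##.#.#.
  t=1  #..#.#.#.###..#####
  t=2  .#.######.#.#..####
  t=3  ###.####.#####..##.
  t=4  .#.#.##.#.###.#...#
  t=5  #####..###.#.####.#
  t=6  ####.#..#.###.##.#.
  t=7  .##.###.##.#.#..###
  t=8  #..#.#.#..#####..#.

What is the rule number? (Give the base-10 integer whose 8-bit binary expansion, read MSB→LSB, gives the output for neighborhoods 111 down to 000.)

  nb ###: next=#  (t=0,i=3, bit7=1)
  nb ##.: next=.  (t=0,i=4, bit6=0)
  nb #.#: next=#  (t=0,i=5, bit5=1)
  nb #..: next=#  (t=0,i=18, bit4=1)
  nb .##: next=.  (t=0,i=2, bit3=0)
  nb .#.: next=#  (t=0,i=10, bit2=1)
  nb ..#: next=.  (t=0,i=1, bit1=0)
  nb ...: next=#  (t=0,i=0, bit0=1)
  bits 10110101 = 181

181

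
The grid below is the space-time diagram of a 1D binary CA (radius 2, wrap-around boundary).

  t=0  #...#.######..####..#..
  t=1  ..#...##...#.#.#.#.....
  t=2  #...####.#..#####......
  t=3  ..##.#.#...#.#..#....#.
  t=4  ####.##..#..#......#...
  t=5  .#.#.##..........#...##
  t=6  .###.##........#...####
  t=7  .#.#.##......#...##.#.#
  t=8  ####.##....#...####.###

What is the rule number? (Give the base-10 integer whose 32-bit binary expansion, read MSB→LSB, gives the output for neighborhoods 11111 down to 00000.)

  ##### -> .   bit 31 = 0  t=0,i=8
  ####. -> .   bit 30 = 0  t=0,i=10
  ###.# -> #   bit 29 = 1  t=2,i=7
  ###.. -> #   bit 28 = 1  t=0,i=11
  ##.## -> .   bit 27 = 0  t=4,i=4
  ##.#. -> .   bit 26 = 0  t=2,i=8
  ##..# -> .   bit 25 = 0  t=0,i=12
  ##... -> .   bit 24 = 0  t=1,i=8
  #.### -> #   bit 23 = 1  t=0,i=6
  #.##. -> #   bit 22 = 1  t=4,i=5
  #.#.# -> #   bit 21 = 1  t=1,i=13
  #.#.. -> .   bit 20 = 0  t=1,i=17
  #..## -> #   bit 19 = 1  t=0,i=13
  #..#. -> .   bit 18 = 0  t=0,i=19
  #...# -> #   bit 17 = 1  t=0,i=2
  #.... -> .   bit 16 = 0  t=1,i=19
  .#### -> #   bit 15 = 1  t=0,i=7
  .###. -> .   bit 14 = 0  t=6,i=2
  .##.# -> #   bit 13 = 1  t=3,i=3
  .##.. -> #   bit 12 = 1  t=1,i=7
  .#.## -> .   bit 11 = 0  t=0,i=5
  .#.#. -> #   bit 10 = 1  t=1,i=12
  .#..# -> .   bit 9 = 0  t=0,i=21
  .#... -> .   bit 8 = 0  t=0,i=1
  ..### -> .   bit 7 = 0  t=0,i=14
  ..##. -> #   bit 6 = 1  t=1,i=6
  ..#.# -> .   bit 5 = 0  t=0,i=4
  ..#.. -> .   bit 4 = 0  t=0,i=0
  ...## -> #   bit 3 = 1  t=1,i=5
  ...#. -> .   bit 2 = 0  t=0,i=3
  ....# -> #   bit 1 = 1  t=1,i=0
  ..... -> .   bit 0 = 0  t=1,i=20
  bits 00110000111010101011010001001010 = 820687946

820687946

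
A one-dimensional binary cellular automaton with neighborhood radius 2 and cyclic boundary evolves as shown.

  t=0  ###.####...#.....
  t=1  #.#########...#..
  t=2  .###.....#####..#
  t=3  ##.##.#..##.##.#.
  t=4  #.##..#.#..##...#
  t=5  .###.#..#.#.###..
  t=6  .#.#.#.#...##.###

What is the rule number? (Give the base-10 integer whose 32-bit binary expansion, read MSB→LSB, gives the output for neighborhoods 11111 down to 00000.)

2044631173

  ##### -> .   bit 31 = 0  t=1,i=4
  ####. -> #   bit 30 = 1  t=0,i=6
  ###.# -> #   bit 29 = 1  t=0,i=2
  ###.. -> #   bit 28 = 1  t=0,i=7
  ##.## -> #   bit 27 = 1  t=0,i=3
  ##.#. -> .   bit 26 = 0  t=3,i=5
  ##..# -> .   bit 25 = 0  t=2,i=14
  ##... -> #   bit 24 = 1  t=0,i=8
  #.### -> #   bit 23 = 1  t=0,i=4
  #.##. -> #   bit 22 = 1  t=3,i=0
  #.#.# -> .   bit 21 = 0  t=3,i=15
  #.#.. -> #   bit 20 = 1  t=3,i=6
  #..## -> #   bit 19 = 1  t=3,i=8
  #..#. -> #   bit 18 = 1  t=1,i=16
  #...# -> #   bit 17 = 1  t=0,i=9
  #.... -> .   bit 16 = 0  t=0,i=13
  .#### -> #   bit 15 = 1  t=0,i=5
  .###. -> .   bit 14 = 0  t=0,i=1
  .##.# -> .   bit 13 = 0  t=3,i=1
  .##.. -> #   bit 12 = 1  t=4,i=3
  .#.## -> #   bit 11 = 1  t=1,i=1
  .#.#. -> .   bit 10 = 0  t=4,i=7
  .#..# -> .   bit 9 = 0  t=1,i=15
  .#... -> .   bit 8 = 0  t=0,i=12
  ..### -> #   bit 7 = 1  t=0,i=0
  ..##. -> .   bit 6 = 0  t=3,i=9
  ..#.# -> .   bit 5 = 0  t=1,i=0
  ..#.. -> .   bit 4 = 0  t=0,i=11
  ...## -> .   bit 3 = 0  t=0,i=16
  ...#. -> #   bit 2 = 1  t=0,i=10
  ....# -> .   bit 1 = 0  t=0,i=15
  ..... -> #   bit 0 = 1  t=0,i=14
  bits 01111001110111101001100010000101 = 2044631173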